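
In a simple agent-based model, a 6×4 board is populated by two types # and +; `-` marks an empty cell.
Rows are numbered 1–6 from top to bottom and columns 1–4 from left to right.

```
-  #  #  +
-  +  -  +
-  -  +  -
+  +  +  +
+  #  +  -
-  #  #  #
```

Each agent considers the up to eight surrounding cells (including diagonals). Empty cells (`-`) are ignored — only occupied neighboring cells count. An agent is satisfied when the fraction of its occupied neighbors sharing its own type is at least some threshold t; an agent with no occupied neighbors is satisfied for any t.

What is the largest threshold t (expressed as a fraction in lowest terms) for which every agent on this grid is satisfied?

(1,2)# 1/2
(1,3)# 1/4
(1,4)+ 1/2
(2,2)+ 1/3
(2,4)+ 2/3
(3,3)+ 5/5
(4,1)+ 2/3
(4,2)+ 5/6
(4,3)+ 4/5
(4,4)+ 3/3
(5,1)+ 2/4
(5,2)# 2/7
(5,3)+ 3/7
(6,2)# 2/4
(6,3)# 3/4
(6,4)# 1/2
The smallest same-type fraction is 1/4 at (1,3), which reduces to 1/4. Any threshold above that leaves this agent unsatisfied.

1/4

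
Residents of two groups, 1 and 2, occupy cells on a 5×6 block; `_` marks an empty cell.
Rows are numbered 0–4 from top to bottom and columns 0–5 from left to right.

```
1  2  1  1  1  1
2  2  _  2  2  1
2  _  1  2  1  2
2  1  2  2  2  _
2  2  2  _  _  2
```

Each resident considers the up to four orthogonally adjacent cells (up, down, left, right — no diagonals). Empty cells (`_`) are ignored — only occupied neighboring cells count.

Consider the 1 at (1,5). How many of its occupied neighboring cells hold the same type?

1

Occupied neighbors of (1,5): (0,5)=1, (2,5)=2, (1,4)=2.
Same type (1): 1 of 3.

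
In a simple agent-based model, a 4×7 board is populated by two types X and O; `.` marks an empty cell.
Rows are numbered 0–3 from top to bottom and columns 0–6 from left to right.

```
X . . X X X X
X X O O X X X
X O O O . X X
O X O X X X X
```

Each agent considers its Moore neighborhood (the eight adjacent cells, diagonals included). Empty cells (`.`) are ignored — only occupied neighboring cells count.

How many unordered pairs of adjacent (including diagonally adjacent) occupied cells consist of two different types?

19

Scan each occupied cell's neighbors to the right and below (and the two forward diagonals) so each pair is counted once.
Row 0: X(0,0)–X(1,0)= X(0,0)–X(1,1)= X(0,3)–X(0,4)= X(0,3)–O(1,3)≠ X(0,3)–X(1,4)= X(0,3)–O(1,2)≠ X(0,4)–X(0,5)= X(0,4)–X(1,4)= X(0,4)–X(1,5)= X(0,4)–O(1,3)≠ X(0,5)–X(0,6)= X(0,5)–X(1,5)= X(0,5)–X(1,6)= X(0,5)–X(1,4)= X(0,6)–X(1,6)= X(0,6)–X(1,5)=  → 3/16 unlike.
Row 1: X(1,0)–X(1,1)= X(1,0)–X(2,0)= X(1,0)–O(2,1)≠ X(1,1)–O(1,2)≠ X(1,1)–O(2,1)≠ X(1,1)–O(2,2)≠ X(1,1)–X(2,0)= O(1,2)–O(1,3)= O(1,2)–O(2,2)= O(1,2)–O(2,3)= O(1,2)–O(2,1)= O(1,3)–X(1,4)≠ O(1,3)–O(2,3)= O(1,3)–O(2,2)= X(1,4)–X(1,5)= X(1,4)–X(2,5)= X(1,4)–O(2,3)≠ X(1,5)–X(1,6)= X(1,5)–X(2,5)= X(1,5)–X(2,6)= X(1,6)–X(2,6)= X(1,6)–X(2,5)=  → 6/22 unlike.
Row 2: X(2,0)–O(2,1)≠ X(2,0)–O(3,0)≠ X(2,0)–X(3,1)= O(2,1)–O(2,2)= O(2,1)–X(3,1)≠ O(2,1)–O(3,2)= O(2,1)–O(3,0)= O(2,2)–O(2,3)= O(2,2)–O(3,2)= O(2,2)–X(3,3)≠ O(2,2)–X(3,1)≠ O(2,3)–X(3,3)≠ O(2,3)–X(3,4)≠ O(2,3)–O(3,2)= X(2,5)–X(2,6)= X(2,5)–X(3,5)= X(2,5)–X(3,6)= X(2,5)–X(3,4)= X(2,6)–X(3,6)= X(2,6)–X(3,5)=  → 7/20 unlike.
Row 3: O(3,0)–X(3,1)≠ X(3,1)–O(3,2)≠ O(3,2)–X(3,3)≠ X(3,3)–X(3,4)= X(3,4)–X(3,5)= X(3,5)–X(3,6)=  → 3/6 unlike.
Total adjacent occupied pairs: 64; unlike-type pairs: 19.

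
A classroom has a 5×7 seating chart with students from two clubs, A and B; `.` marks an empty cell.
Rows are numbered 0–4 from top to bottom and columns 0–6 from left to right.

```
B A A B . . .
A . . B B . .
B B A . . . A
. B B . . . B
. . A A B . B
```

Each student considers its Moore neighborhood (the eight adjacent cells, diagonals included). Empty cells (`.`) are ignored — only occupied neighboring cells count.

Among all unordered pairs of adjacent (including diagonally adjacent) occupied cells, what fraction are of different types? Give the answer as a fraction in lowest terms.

5/9

Scan each occupied cell's neighbors to the right and below (and the two forward diagonals) so each pair is counted once.
From row 0: 4 unlike of 8 pairs (running 4/8).
From row 1: 3 unlike of 4 pairs (running 7/12).
From row 2: 4 unlike of 8 pairs (running 11/20).
From row 3: 3 unlike of 5 pairs (running 14/25).
From row 4: 1 unlike of 2 pairs (running 15/27).
Total adjacent occupied pairs: 27; unlike-type pairs: 15.
15/27 reduces to 5/9.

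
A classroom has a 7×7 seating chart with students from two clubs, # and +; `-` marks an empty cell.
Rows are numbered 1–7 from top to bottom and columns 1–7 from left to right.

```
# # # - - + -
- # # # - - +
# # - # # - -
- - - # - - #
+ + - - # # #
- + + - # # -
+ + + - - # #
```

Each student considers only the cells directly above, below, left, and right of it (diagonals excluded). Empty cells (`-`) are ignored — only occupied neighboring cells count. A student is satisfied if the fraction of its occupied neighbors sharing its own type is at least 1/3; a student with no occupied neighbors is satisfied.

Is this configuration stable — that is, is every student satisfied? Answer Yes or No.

(1,1)# 1/1 ok
(1,2)# 3/3 ok
(1,3)# 2/2 ok
(1,6)+ 0/0 ok
(2,2)# 3/3 ok
(2,3)# 3/3 ok
(2,4)# 2/2 ok
(2,7)+ 0/0 ok
(3,1)# 1/1 ok
(3,2)# 2/2 ok
(3,4)# 3/3 ok
(3,5)# 1/1 ok
(4,4)# 1/1 ok
(4,7)# 1/1 ok
(5,1)+ 1/1 ok
(5,2)+ 2/2 ok
(5,5)# 2/2 ok
(5,6)# 3/3 ok
(5,7)# 2/2 ok
(6,2)+ 3/3 ok
(6,3)+ 2/2 ok
(6,5)# 2/2 ok
(6,6)# 3/3 ok
(7,1)+ 1/1 ok
(7,2)+ 3/3 ok
(7,3)+ 2/2 ok
(7,6)# 2/2 ok
(7,7)# 1/1 ok
All meet the threshold, so the configuration is stable.

Yes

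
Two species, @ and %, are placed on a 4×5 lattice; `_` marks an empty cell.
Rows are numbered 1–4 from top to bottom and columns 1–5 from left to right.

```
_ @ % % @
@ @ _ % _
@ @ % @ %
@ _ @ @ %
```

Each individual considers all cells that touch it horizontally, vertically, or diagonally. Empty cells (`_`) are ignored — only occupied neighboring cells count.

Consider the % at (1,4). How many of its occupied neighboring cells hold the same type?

2

Occupied neighbors of (1,4): (1,3)=%, (1,5)=@, (2,4)=%.
Same type (%): 2 of 3.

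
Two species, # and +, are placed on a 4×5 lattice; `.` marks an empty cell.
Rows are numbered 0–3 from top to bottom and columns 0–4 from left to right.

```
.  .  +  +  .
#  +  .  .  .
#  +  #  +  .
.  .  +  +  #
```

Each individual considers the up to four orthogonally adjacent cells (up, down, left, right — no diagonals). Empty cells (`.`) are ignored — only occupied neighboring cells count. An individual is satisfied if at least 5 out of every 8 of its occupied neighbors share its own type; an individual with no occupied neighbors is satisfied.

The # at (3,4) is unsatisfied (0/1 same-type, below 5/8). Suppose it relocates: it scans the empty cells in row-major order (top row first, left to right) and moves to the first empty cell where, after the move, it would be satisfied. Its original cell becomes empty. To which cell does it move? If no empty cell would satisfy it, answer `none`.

Vacating (3,4). Empty cells in order:
  (0,0): 1/1 same-type → satisfied — stop here.

(0,0)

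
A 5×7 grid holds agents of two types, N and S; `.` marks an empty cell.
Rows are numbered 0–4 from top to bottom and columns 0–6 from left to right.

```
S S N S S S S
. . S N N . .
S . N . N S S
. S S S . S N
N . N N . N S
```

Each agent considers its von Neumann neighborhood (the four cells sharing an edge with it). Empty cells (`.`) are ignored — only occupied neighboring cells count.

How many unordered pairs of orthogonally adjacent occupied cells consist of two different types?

Scan each occupied cell's neighbors to the right and below so each pair is counted once.
From row 0: 5 unlike of 9 pairs (running 5/9).
From row 1: 2 unlike of 4 pairs (running 7/13).
From row 2: 3 unlike of 5 pairs (running 10/18).
From row 3: 5 unlike of 7 pairs (running 15/25).
From row 4: 1 unlike of 2 pairs (running 16/27).
Total adjacent occupied pairs: 27; unlike-type pairs: 16.

16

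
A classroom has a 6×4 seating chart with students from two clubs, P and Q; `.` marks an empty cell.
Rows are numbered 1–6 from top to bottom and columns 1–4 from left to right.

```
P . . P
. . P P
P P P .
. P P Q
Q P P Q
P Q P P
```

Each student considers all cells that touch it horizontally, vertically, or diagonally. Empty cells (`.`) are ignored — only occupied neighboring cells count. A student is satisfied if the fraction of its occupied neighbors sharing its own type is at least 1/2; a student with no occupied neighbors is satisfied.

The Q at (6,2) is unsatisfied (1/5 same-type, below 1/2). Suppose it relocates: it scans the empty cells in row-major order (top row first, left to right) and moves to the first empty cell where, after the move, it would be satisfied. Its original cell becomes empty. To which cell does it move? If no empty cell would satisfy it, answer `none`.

none

Vacating (6,2). Empty cells in order:
  (1,2): 0/2 same-type → still unsatisfied.
  (1,3): 0/3 same-type → still unsatisfied.
  (2,1): 0/3 same-type → still unsatisfied.
  (2,2): 0/5 same-type → still unsatisfied.
  (3,4): 1/5 same-type → still unsatisfied.
  (4,1): 1/5 same-type → still unsatisfied.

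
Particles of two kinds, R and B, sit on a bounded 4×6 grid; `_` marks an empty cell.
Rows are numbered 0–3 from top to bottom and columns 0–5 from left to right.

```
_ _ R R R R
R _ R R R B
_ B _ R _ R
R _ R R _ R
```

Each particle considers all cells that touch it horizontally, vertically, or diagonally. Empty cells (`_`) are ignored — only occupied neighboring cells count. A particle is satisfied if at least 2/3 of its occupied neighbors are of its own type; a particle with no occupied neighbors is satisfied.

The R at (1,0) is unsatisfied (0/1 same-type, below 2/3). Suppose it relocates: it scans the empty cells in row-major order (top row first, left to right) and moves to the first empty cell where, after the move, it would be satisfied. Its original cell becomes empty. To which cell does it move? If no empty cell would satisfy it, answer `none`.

(0,0)

Vacating (1,0). Empty cells in order:
  (0,0): 0/0 same-type → satisfied — stop here.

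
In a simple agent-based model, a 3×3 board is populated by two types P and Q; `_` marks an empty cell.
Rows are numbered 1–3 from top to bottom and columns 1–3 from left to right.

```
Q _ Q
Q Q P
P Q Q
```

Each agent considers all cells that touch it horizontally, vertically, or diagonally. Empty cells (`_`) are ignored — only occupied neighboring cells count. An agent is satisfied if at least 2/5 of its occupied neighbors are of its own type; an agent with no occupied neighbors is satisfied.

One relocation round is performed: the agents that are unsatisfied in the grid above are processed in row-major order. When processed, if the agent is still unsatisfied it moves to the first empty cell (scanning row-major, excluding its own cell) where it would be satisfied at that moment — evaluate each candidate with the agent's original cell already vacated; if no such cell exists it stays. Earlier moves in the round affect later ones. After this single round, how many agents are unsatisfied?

2

Initially unsatisfied (in order): (2,3), (3,1).
  (2,3): no empty cell satisfies it; stays.
  (3,1): no empty cell satisfies it; stays.
Resulting grid:
Q _ Q
Q Q P
P Q Q
Unsatisfied now: (2,3), (3,1).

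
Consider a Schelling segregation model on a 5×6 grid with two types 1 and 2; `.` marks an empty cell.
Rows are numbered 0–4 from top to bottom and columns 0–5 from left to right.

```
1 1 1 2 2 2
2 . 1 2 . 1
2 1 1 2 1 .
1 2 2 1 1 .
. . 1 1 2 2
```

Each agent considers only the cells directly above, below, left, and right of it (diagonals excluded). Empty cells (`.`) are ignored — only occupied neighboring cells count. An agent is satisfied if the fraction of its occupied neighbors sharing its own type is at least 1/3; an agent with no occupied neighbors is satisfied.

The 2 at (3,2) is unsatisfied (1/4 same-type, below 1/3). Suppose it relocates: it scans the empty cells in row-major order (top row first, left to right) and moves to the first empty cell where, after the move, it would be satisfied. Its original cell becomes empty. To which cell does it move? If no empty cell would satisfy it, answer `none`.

Vacating (3,2). Empty cells in order:
  (1,1): 1/4 same-type → still unsatisfied.
  (1,4): 2/4 same-type → satisfied — stop here.

(1,4)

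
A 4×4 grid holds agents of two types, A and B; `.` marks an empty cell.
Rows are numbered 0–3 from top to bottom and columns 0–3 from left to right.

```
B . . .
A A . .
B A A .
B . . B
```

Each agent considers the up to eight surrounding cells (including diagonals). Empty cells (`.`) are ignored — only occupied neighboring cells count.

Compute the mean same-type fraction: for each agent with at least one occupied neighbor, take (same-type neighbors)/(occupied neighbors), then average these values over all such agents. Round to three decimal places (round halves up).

(0,0)B 0/2
(1,0)A 2/4
(1,1)A 3/5
(2,0)B 1/4
(2,1)A 3/5
(2,2)A 2/3
(3,0)B 1/2
(3,3)B 0/1
Sum over 8 agents: 0/2 + 2/4 + 3/5 + 1/4 + 3/5 + 2/3 + 1/2 + 0/1 = 187/60; mean = 187/60 ÷ 8 = 187/480 = 0.389583… → 0.390.

0.390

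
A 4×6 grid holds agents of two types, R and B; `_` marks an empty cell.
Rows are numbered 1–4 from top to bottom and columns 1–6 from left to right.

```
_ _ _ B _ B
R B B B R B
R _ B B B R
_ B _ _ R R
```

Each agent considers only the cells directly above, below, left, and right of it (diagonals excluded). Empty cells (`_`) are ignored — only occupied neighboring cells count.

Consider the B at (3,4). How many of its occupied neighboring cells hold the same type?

3

Occupied neighbors of (3,4): (2,4)=B, (3,3)=B, (3,5)=B.
Same type (B): 3 of 3.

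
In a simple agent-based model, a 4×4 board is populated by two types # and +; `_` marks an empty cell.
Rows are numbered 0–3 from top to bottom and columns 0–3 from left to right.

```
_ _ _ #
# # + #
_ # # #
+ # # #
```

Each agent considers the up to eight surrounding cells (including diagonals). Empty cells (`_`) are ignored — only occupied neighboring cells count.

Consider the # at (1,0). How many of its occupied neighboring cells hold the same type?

Occupied neighbors of (1,0): (1,1)=#, (2,1)=#.
Same type (#): 2 of 2.

2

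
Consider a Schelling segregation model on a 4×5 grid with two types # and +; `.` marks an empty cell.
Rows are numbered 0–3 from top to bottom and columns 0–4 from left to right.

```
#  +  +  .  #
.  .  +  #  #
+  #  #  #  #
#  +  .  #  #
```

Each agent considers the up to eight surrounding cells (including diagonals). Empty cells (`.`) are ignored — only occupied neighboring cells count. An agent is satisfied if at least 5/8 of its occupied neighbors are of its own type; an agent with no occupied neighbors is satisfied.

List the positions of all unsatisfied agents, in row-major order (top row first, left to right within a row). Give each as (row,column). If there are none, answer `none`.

(0,0), (1,2), (2,0), (2,1), (3,0), (3,1)

(0,0)# 0/1 unhappy
(0,1)+ 2/3 ok
(0,2)+ 2/3 ok
(0,4)# 2/2 ok
(1,2)+ 2/6 unhappy
(1,3)# 5/7 ok
(1,4)# 4/4 ok
(2,0)+ 1/3 unhappy
(2,1)# 2/5 unhappy
(2,2)# 4/6 ok
(2,3)# 6/7 ok
(2,4)# 5/5 ok
(3,0)# 1/3 unhappy
(3,1)+ 1/4 unhappy
(3,3)# 4/4 ok
(3,4)# 3/3 ok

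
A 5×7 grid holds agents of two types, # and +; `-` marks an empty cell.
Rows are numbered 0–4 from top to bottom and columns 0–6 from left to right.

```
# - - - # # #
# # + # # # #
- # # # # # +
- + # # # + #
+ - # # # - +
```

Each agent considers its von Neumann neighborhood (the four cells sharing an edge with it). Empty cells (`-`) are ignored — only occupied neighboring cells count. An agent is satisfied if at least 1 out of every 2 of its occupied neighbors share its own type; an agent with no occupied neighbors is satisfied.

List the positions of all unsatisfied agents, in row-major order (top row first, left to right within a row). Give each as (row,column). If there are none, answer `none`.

Row 0: (0,0)# 1/1 ✓ · (0,4)# 2/2 ✓ · (0,5)# 3/3 ✓ · (0,6)# 2/2 ✓
Row 1: (1,0)# 2/2 ✓ · (1,1)# 2/3 ✓ · (1,2)+ 0/3 ✗ · (1,3)# 2/3 ✓ · (1,4)# 4/4 ✓ · (1,5)# 4/4 ✓ · (1,6)# 2/3 ✓
Row 2: (2,1)# 2/3 ✓ · (2,2)# 3/4 ✓ · (2,3)# 4/4 ✓ · (2,4)# 4/4 ✓ · (2,5)# 2/4 ✓ · (2,6)+ 0/3 ✗
Row 3: (3,1)+ 0/2 ✗ · (3,2)# 3/4 ✓ · (3,3)# 4/4 ✓ · (3,4)# 3/4 ✓ · (3,5)+ 0/3 ✗ · (3,6)# 0/3 ✗
Row 4: (4,0)+ 0/0 ✓ · (4,2)# 2/2 ✓ · (4,3)# 3/3 ✓ · (4,4)# 2/2 ✓ · (4,6)+ 0/1 ✗

(1,2), (2,6), (3,1), (3,5), (3,6), (4,6)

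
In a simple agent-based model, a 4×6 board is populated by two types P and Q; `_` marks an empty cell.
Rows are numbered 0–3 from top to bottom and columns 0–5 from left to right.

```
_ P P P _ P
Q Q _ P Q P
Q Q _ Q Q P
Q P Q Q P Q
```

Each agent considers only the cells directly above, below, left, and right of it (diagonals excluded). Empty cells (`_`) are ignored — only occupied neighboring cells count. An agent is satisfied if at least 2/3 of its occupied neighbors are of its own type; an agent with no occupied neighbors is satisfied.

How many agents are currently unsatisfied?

Row 0: (0,1)P 1/2 ✗ · (0,2)P 2/2 ✓ · (0,3)P 2/2 ✓ · (0,5)P 1/1 ✓
Row 1: (1,0)Q 2/2 ✓ · (1,1)Q 2/3 ✓ · (1,3)P 1/3 ✗ · (1,4)Q 1/3 ✗ · (1,5)P 2/3 ✓
Row 2: (2,0)Q 3/3 ✓ · (2,1)Q 2/3 ✓ · (2,3)Q 2/3 ✓ · (2,4)Q 2/4 ✗ · (2,5)P 1/3 ✗
Row 3: (3,0)Q 1/2 ✗ · (3,1)P 0/3 ✗ · (3,2)Q 1/2 ✗ · (3,3)Q 2/3 ✓ · (3,4)P 0/3 ✗ · (3,5)Q 0/2 ✗
Unsatisfied: (0,1), (1,3), (1,4), (2,4), (2,5), (3,0), (3,1), (3,2), (3,4), (3,5) — 10 in total.

10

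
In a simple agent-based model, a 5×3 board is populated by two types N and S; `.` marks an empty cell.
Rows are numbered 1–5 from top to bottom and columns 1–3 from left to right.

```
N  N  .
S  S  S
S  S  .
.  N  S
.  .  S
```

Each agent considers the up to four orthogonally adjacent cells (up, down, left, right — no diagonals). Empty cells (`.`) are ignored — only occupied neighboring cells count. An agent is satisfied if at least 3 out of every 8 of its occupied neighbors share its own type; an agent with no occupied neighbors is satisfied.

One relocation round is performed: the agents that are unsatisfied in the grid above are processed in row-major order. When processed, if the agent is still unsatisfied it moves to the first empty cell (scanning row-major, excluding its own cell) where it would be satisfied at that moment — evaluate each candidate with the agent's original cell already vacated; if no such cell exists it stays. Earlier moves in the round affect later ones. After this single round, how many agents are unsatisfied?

Initially unsatisfied (in order): (4,2).
  (4,2) → (1,3).
Resulting grid:
N N N
S S S
S S .
. . S
. . S
All satisfied now.

0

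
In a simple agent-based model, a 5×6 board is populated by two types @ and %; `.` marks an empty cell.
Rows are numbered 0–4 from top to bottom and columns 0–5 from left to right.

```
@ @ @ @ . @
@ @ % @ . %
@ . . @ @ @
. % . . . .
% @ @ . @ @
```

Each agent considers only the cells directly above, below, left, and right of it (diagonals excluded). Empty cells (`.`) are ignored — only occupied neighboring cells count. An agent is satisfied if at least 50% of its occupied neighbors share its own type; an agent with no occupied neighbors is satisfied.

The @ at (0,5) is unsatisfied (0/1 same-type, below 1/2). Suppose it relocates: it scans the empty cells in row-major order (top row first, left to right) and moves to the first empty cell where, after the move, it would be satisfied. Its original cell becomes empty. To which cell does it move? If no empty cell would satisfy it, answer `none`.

Vacating (0,5). Empty cells in order:
  (0,4): 1/1 same-type → satisfied — stop here.

(0,4)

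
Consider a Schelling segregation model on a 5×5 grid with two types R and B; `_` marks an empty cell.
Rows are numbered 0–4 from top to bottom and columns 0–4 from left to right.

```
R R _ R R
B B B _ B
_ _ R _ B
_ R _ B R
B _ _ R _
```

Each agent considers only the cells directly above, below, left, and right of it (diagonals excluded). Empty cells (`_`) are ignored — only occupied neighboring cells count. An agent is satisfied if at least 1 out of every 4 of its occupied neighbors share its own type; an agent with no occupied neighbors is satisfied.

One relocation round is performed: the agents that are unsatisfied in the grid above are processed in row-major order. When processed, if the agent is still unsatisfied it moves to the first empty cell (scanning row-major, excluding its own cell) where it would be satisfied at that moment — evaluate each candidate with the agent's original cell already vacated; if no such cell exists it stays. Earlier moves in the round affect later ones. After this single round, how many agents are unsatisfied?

Initially unsatisfied (in order): (2,2), (3,3), (3,4), (4,3).
  (2,2) → (0,2).
  (3,3) → (1,3).
  (3,4) → (2,1).
  (4,3): now satisfied by earlier moves; stays.
Resulting grid:
R R R R R
B B B B B
_ R _ _ B
_ R _ _ _
B _ _ R _
All satisfied now.

0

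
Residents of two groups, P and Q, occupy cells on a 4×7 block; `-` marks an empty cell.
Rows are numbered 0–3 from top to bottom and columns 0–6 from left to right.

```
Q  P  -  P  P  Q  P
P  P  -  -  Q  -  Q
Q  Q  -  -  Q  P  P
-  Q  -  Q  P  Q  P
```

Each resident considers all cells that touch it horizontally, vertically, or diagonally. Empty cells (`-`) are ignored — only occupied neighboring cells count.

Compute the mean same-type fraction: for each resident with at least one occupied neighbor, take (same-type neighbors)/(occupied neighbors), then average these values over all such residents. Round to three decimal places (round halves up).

0.430

(0,0)Q 0/3
(0,1)P 2/3
(0,3)P 1/2
(0,4)P 1/3
(0,5)Q 2/4
(0,6)P 0/2
(1,0)P 2/5
(1,1)P 2/5
(1,4)Q 2/5
(1,6)Q 1/4
(2,0)Q 2/4
(2,1)Q 2/4
(2,4)Q 3/5
(2,5)P 3/7
(2,6)P 2/4
(3,1)Q 2/2
(3,3)Q 1/2
(3,4)P 1/4
(3,5)Q 1/5
(3,6)P 2/3
Sum over 20 residents: 0/3 + 2/3 + 1/2 + 1/3 + 2/4 + 0/2 + 2/5 + 2/5 + 2/5 + 1/4 + 2/4 + 2/4 + 3/5 + 3/7 + 2/4 + 2/2 + 1/2 + 1/4 + 1/5 + 2/3 = 361/42; mean = 361/42 ÷ 20 = 361/840 = 0.429761… → 0.430.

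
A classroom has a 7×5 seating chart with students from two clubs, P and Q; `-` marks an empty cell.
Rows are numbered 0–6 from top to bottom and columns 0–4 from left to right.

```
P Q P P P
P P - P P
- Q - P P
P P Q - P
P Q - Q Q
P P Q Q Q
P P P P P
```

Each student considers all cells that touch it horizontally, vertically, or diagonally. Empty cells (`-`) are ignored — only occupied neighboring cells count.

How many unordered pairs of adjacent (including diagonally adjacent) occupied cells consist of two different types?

26

Scan each occupied cell's neighbors to the right and below (and the two forward diagonals) so each pair is counted once.
From row 0: 4 unlike of 14 pairs (running 4/14).
From row 1: 2 unlike of 8 pairs (running 6/22).
From row 2: 3 unlike of 7 pairs (running 9/29).
From row 3: 5 unlike of 10 pairs (running 14/39).
From row 4: 3 unlike of 12 pairs (running 17/51).
From row 5: 9 unlike of 17 pairs (running 26/68).
From row 6: 0 unlike of 4 pairs (running 26/72).
Total adjacent occupied pairs: 72; unlike-type pairs: 26.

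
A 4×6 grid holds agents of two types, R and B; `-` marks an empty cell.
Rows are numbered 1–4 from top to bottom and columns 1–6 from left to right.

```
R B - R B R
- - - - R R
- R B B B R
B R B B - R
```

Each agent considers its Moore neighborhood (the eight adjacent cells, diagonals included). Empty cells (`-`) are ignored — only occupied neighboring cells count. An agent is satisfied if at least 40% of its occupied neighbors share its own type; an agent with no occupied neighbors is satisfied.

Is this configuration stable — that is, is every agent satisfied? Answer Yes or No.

(1,1)R 0/1 ✗
(1,2)B 0/1 ✗
(1,4)R 1/2 ✓
(1,5)B 0/4 ✗
(1,6)R 2/3 ✓
(2,5)R 4/7 ✓
(2,6)R 3/5 ✓
(3,2)R 1/4 ✗
(3,3)B 3/5 ✓
(3,4)B 4/5 ✓
(3,5)B 2/6 ✗
(3,6)R 3/4 ✓
(4,1)B 0/2 ✗
(4,2)R 1/4 ✗
(4,3)B 3/5 ✓
(4,4)B 4/4 ✓
(4,6)R 1/2 ✓
For instance (1,1) has only 0/1 same-type neighbors, below 2/5.

No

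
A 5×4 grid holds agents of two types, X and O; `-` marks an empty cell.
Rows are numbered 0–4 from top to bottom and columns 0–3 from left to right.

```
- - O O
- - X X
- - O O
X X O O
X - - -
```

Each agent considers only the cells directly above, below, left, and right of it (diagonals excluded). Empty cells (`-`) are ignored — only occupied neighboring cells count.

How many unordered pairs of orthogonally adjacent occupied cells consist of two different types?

Scan each occupied cell's neighbors to the right and below so each pair is counted once.
Row 0: O(0,2)–O(0,3)= O(0,2)–X(1,2)≠ O(0,3)–X(1,3)≠  → 2/3 unlike.
Row 1: X(1,2)–X(1,3)= X(1,2)–O(2,2)≠ X(1,3)–O(2,3)≠  → 2/3 unlike.
Row 2: O(2,2)–O(2,3)= O(2,2)–O(3,2)= O(2,3)–O(3,3)=  → 0/3 unlike.
Row 3: X(3,0)–X(3,1)= X(3,0)–X(4,0)= X(3,1)–O(3,2)≠ O(3,2)–O(3,3)=  → 1/4 unlike.
Total adjacent occupied pairs: 13; unlike-type pairs: 5.

5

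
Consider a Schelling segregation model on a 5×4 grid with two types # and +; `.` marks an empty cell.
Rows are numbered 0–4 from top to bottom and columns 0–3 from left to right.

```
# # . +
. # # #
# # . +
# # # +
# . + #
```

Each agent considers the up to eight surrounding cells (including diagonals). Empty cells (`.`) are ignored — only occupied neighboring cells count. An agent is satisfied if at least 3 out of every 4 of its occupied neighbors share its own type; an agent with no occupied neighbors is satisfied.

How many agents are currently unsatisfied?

(0,0)# 2/2 satisfied
(0,1)# 3/3 satisfied
(0,3)+ 0/2 not
(1,1)# 5/5 satisfied
(1,2)# 4/6 not
(1,3)# 1/3 not
(2,0)# 4/4 satisfied
(2,1)# 6/6 satisfied
(2,3)+ 1/4 not
(3,0)# 4/4 satisfied
(3,1)# 5/6 satisfied
(3,2)# 3/6 not
(3,3)+ 2/4 not
(4,0)# 2/2 satisfied
(4,2)+ 1/4 not
(4,3)# 1/3 not
Unsatisfied: (0,3), (1,2), (1,3), (2,3), (3,2), (3,3), (4,2), (4,3) — 8 in total.

8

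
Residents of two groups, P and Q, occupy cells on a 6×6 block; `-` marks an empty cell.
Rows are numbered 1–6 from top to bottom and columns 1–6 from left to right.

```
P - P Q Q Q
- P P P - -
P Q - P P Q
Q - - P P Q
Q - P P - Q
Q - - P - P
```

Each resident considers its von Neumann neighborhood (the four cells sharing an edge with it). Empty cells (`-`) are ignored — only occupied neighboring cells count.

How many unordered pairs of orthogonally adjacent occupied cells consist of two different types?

8

Scan each occupied cell's neighbors to the right and below so each pair is counted once.
From row 1: 2 unlike of 5 pairs (running 2/5).
From row 2: 1 unlike of 4 pairs (running 3/9).
From row 3: 3 unlike of 7 pairs (running 6/16).
From row 4: 1 unlike of 5 pairs (running 7/21).
From row 5: 1 unlike of 4 pairs (running 8/25).
Total adjacent occupied pairs: 25; unlike-type pairs: 8.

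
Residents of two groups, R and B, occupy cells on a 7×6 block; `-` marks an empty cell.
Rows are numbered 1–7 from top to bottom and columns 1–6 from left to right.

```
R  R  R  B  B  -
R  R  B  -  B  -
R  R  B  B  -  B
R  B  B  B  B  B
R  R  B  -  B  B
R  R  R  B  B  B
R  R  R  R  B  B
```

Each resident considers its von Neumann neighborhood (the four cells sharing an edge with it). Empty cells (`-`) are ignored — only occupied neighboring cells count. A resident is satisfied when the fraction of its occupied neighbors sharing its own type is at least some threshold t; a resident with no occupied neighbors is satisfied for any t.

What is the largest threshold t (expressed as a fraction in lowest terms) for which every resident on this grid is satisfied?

Row 1: (1,1)R 2/2 · (1,2)R 3/3 · (1,3)R 1/3 · (1,4)B 1/2 · (1,5)B 2/2
Row 2: (2,1)R 3/3 · (2,2)R 3/4 · (2,3)B 1/3 · (2,5)B 1/1
Row 3: (3,1)R 3/3 · (3,2)R 2/4 · (3,3)B 3/4 · (3,4)B 2/2 · (3,6)B 1/1
Row 4: (4,1)R 2/3 · (4,2)B 1/4 · (4,3)B 4/4 · (4,4)B 3/3 · (4,5)B 3/3 · (4,6)B 3/3
Row 5: (5,1)R 3/3 · (5,2)R 2/4 · (5,3)B 1/3 · (5,5)B 3/3 · (5,6)B 3/3
Row 6: (6,1)R 3/3 · (6,2)R 4/4 · (6,3)R 2/4 · (6,4)B 1/3 · (6,5)B 4/4 · (6,6)B 3/3
Row 7: (7,1)R 2/2 · (7,2)R 3/3 · (7,3)R 3/3 · (7,4)R 1/3 · (7,5)B 2/3 · (7,6)B 2/2
The smallest same-type fraction is 1/4 at (4,2), which reduces to 1/4. Any threshold above that leaves this resident unsatisfied.

1/4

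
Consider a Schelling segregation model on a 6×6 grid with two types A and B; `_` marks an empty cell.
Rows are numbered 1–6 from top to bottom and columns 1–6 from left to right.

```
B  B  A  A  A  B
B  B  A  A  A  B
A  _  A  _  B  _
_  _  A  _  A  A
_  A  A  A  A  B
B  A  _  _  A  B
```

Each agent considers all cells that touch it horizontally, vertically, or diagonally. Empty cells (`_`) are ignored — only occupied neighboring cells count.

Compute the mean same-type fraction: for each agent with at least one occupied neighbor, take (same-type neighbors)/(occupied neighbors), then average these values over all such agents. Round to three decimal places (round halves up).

(1,1)B 3/3
(1,2)B 3/5
(1,3)A 3/5
(1,4)A 5/5
(1,5)A 3/5
(1,6)B 1/3
(2,1)B 3/4
(2,2)B 3/7
(2,3)A 4/6
(2,4)A 6/7
(2,5)A 3/6
(2,6)B 2/4
(3,1)A 0/2
(3,3)A 3/4
(3,5)B 1/5
(4,3)A 4/4
(4,5)A 3/5
(4,6)A 2/4
(5,2)A 3/4
(5,3)A 4/4
(5,4)A 5/5
(5,5)A 4/6
(5,6)B 1/5
(6,1)B 0/2
(6,2)A 2/3
(6,5)A 2/4
(6,6)B 1/3
Sum over 27 agents: 3/3 + 3/5 + 3/5 + 5/5 + 3/5 + 1/3 + 3/4 + 3/7 + 4/6 + 6/7 + 3/6 + 2/4 + 0/2 + 3/4 + 1/5 + 4/4 + 3/5 + 2/4 + 3/4 + 4/4 + 5/5 + 4/6 + 1/5 + 0/2 + 2/3 + 2/4 + 1/3 = 6721/420; mean = 6721/420 ÷ 27 = 6721/11340 = 0.592680… → 0.593.

0.593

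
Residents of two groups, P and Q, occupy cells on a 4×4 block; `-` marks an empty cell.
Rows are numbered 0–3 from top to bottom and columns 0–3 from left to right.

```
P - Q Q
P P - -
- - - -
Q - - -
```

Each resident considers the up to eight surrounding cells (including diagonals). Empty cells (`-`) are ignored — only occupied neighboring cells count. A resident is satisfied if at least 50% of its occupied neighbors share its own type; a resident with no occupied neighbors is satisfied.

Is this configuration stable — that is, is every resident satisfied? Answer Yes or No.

Row 0: (0,0)P 2/2 ok · (0,2)Q 1/2 ok · (0,3)Q 1/1 ok
Row 1: (1,0)P 2/2 ok · (1,1)P 2/3 ok
Row 3: (3,0)Q 0/0 ok
All meet the threshold, so the configuration is stable.

Yes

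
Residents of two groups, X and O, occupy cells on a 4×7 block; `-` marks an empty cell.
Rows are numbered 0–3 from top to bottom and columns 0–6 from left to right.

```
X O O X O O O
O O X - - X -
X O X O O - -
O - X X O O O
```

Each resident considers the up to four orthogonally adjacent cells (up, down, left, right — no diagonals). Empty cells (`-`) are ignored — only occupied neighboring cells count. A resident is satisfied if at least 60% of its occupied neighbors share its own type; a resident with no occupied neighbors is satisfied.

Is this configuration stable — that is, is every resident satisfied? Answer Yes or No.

Row 0: (0,0)X 0/2 unhappy · (0,1)O 2/3 ok · (0,2)O 1/3 unhappy · (0,3)X 0/2 unhappy · (0,4)O 1/2 unhappy · (0,5)O 2/3 ok · (0,6)O 1/1 ok
Row 1: (1,0)O 1/3 unhappy · (1,1)O 3/4 ok · (1,2)X 1/3 unhappy · (1,5)X 0/1 unhappy
Row 2: (2,0)X 0/3 unhappy · (2,1)O 1/3 unhappy · (2,2)X 2/4 unhappy · (2,3)O 1/3 unhappy · (2,4)O 2/2 ok
Row 3: (3,0)O 0/1 unhappy · (3,2)X 2/2 ok · (3,3)X 1/3 unhappy · (3,4)O 2/3 ok · (3,5)O 2/2 ok · (3,6)O 1/1 ok
For instance (0,0) has only 0/2 same-type neighbors, below 3/5.

No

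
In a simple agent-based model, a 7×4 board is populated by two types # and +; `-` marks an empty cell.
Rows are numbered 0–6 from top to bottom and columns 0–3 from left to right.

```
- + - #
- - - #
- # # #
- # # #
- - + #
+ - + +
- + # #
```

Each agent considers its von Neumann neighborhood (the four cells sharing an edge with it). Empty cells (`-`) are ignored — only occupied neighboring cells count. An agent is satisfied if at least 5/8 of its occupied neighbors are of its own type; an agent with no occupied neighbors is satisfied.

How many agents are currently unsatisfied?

6

(0,1)+ 0/0 satisfied
(0,3)# 1/1 satisfied
(1,3)# 2/2 satisfied
(2,1)# 2/2 satisfied
(2,2)# 3/3 satisfied
(2,3)# 3/3 satisfied
(3,1)# 2/2 satisfied
(3,2)# 3/4 satisfied
(3,3)# 3/3 satisfied
(4,2)+ 1/3 not
(4,3)# 1/3 not
(5,0)+ 0/0 satisfied
(5,2)+ 2/3 satisfied
(5,3)+ 1/3 not
(6,1)+ 0/1 not
(6,2)# 1/3 not
(6,3)# 1/2 not
Unsatisfied: (4,2), (4,3), (5,3), (6,1), (6,2), (6,3) — 6 in total.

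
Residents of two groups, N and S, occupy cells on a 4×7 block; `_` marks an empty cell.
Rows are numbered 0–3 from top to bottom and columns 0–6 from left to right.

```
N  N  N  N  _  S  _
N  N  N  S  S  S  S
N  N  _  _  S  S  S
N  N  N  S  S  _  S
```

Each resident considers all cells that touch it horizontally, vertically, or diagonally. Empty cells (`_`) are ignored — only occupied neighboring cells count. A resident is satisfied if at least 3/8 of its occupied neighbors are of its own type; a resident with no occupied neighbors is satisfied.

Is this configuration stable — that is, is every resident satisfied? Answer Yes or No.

Row 0: (0,0)N 3/3 ✓ · (0,1)N 5/5 ✓ · (0,2)N 4/5 ✓ · (0,3)N 2/4 ✓ · (0,5)S 3/3 ✓
Row 1: (1,0)N 5/5 ✓ · (1,1)N 7/7 ✓ · (1,2)N 5/6 ✓ · (1,3)S 2/5 ✓ · (1,4)S 5/6 ✓ · (1,5)S 6/6 ✓ · (1,6)S 4/4 ✓
Row 2: (2,0)N 5/5 ✓ · (2,1)N 7/7 ✓ · (2,4)S 6/6 ✓ · (2,5)S 7/7 ✓ · (2,6)S 4/4 ✓
Row 3: (3,0)N 3/3 ✓ · (3,1)N 4/4 ✓ · (3,2)N 2/3 ✓ · (3,3)S 2/3 ✓ · (3,4)S 3/3 ✓ · (3,6)S 2/2 ✓
All meet the threshold, so the configuration is stable.

Yes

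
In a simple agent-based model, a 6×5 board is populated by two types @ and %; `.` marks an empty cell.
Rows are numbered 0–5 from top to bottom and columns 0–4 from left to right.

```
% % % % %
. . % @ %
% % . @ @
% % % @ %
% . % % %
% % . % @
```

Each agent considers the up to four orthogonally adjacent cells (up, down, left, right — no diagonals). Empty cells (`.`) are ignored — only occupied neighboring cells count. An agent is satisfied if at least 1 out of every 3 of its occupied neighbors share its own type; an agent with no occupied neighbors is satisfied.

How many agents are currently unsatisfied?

Row 0: (0,0)% 1/1 satisfied · (0,1)% 2/2 satisfied · (0,2)% 3/3 satisfied · (0,3)% 2/3 satisfied · (0,4)% 2/2 satisfied
Row 1: (1,2)% 1/2 satisfied · (1,3)@ 1/4 not · (1,4)% 1/3 satisfied
Row 2: (2,0)% 2/2 satisfied · (2,1)% 2/2 satisfied · (2,3)@ 3/3 satisfied · (2,4)@ 1/3 satisfied
Row 3: (3,0)% 3/3 satisfied · (3,1)% 3/3 satisfied · (3,2)% 2/3 satisfied · (3,3)@ 1/4 not · (3,4)% 1/3 satisfied
Row 4: (4,0)% 2/2 satisfied · (4,2)% 2/2 satisfied · (4,3)% 3/4 satisfied · (4,4)% 2/3 satisfied
Row 5: (5,0)% 2/2 satisfied · (5,1)% 1/1 satisfied · (5,3)% 1/2 satisfied · (5,4)@ 0/2 not
Unsatisfied: (1,3), (3,3), (5,4) — 3 in total.

3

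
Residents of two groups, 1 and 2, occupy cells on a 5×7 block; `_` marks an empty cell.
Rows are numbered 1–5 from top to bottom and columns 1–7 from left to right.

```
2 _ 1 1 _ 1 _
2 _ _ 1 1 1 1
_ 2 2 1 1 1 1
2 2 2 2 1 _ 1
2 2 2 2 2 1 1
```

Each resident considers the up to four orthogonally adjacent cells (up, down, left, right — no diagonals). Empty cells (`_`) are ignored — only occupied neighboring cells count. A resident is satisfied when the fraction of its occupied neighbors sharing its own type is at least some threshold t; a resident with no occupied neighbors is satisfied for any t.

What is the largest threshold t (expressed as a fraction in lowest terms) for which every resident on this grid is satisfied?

(1,1)2 1/1
(1,3)1 1/1
(1,4)1 2/2
(1,6)1 1/1
(2,1)2 1/1
(2,4)1 3/3
(2,5)1 3/3
(2,6)1 4/4
(2,7)1 2/2
(3,2)2 2/2
(3,3)2 2/3
(3,4)1 2/4
(3,5)1 4/4
(3,6)1 3/3
(3,7)1 3/3
(4,1)2 2/2
(4,2)2 4/4
(4,3)2 4/4
(4,4)2 2/4
(4,5)1 1/3
(4,7)1 2/2
(5,1)2 2/2
(5,2)2 3/3
(5,3)2 3/3
(5,4)2 3/3
(5,5)2 1/3
(5,6)1 1/2
(5,7)1 2/2
The smallest same-type fraction is 1/3 at (4,5), which reduces to 1/3. Any threshold above that leaves this resident unsatisfied.

1/3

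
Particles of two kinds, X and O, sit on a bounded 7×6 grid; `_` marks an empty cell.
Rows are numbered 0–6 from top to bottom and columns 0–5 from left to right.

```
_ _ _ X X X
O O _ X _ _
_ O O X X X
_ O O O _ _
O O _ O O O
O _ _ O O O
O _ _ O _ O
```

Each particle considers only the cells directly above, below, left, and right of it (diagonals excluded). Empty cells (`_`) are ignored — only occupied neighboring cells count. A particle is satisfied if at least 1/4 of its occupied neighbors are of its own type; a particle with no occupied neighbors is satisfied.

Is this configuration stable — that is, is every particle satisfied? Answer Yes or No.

(0,3)X 2/2 ok
(0,4)X 2/2 ok
(0,5)X 1/1 ok
(1,0)O 1/1 ok
(1,1)O 2/2 ok
(1,3)X 2/2 ok
(2,1)O 3/3 ok
(2,2)O 2/3 ok
(2,3)X 2/4 ok
(2,4)X 2/2 ok
(2,5)X 1/1 ok
(3,1)O 3/3 ok
(3,2)O 3/3 ok
(3,3)O 2/3 ok
(4,0)O 2/2 ok
(4,1)O 2/2 ok
(4,3)O 3/3 ok
(4,4)O 3/3 ok
(4,5)O 2/2 ok
(5,0)O 2/2 ok
(5,3)O 3/3 ok
(5,4)O 3/3 ok
(5,5)O 3/3 ok
(6,0)O 1/1 ok
(6,3)O 1/1 ok
(6,5)O 1/1 ok
All meet the threshold, so the configuration is stable.

Yes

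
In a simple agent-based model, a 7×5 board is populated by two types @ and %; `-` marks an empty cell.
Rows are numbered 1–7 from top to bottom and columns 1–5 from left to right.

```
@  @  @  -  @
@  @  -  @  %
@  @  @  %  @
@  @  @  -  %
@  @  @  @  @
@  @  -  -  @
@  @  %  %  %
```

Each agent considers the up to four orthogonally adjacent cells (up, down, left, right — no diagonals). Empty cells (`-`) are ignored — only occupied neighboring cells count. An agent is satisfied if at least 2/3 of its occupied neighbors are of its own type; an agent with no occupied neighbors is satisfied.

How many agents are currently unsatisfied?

Row 1: (1,1)@ 2/2 ✓ · (1,2)@ 3/3 ✓ · (1,3)@ 1/1 ✓ · (1,5)@ 0/1 ✗
Row 2: (2,1)@ 3/3 ✓ · (2,2)@ 3/3 ✓ · (2,4)@ 0/2 ✗ · (2,5)% 0/3 ✗
Row 3: (3,1)@ 3/3 ✓ · (3,2)@ 4/4 ✓ · (3,3)@ 2/3 ✓ · (3,4)% 0/3 ✗ · (3,5)@ 0/3 ✗
Row 4: (4,1)@ 3/3 ✓ · (4,2)@ 4/4 ✓ · (4,3)@ 3/3 ✓ · (4,5)% 0/2 ✗
Row 5: (5,1)@ 3/3 ✓ · (5,2)@ 4/4 ✓ · (5,3)@ 3/3 ✓ · (5,4)@ 2/2 ✓ · (5,5)@ 2/3 ✓
Row 6: (6,1)@ 3/3 ✓ · (6,2)@ 3/3 ✓ · (6,5)@ 1/2 ✗
Row 7: (7,1)@ 2/2 ✓ · (7,2)@ 2/3 ✓ · (7,3)% 1/2 ✗ · (7,4)% 2/2 ✓ · (7,5)% 1/2 ✗
Unsatisfied: (1,5), (2,4), (2,5), (3,4), (3,5), (4,5), (6,5), (7,3), (7,5) — 9 in total.

9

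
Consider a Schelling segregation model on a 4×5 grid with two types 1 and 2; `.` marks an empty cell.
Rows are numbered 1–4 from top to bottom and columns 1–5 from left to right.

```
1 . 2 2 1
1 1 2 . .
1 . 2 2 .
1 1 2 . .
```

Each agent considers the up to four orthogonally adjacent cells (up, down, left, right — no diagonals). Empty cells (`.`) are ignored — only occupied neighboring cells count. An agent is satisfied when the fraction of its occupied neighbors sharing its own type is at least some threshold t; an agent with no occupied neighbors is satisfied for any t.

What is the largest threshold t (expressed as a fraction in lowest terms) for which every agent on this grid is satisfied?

(1,1)1 1/1
(1,3)2 2/2
(1,4)2 1/2
(1,5)1 0/1
(2,1)1 3/3
(2,2)1 1/2
(2,3)2 2/3
(3,1)1 2/2
(3,3)2 3/3
(3,4)2 1/1
(4,1)1 2/2
(4,2)1 1/2
(4,3)2 1/2
The smallest same-type fraction is 0/1 at (1,5), which reduces to 0/1. Any threshold above that leaves this agent unsatisfied.

0/1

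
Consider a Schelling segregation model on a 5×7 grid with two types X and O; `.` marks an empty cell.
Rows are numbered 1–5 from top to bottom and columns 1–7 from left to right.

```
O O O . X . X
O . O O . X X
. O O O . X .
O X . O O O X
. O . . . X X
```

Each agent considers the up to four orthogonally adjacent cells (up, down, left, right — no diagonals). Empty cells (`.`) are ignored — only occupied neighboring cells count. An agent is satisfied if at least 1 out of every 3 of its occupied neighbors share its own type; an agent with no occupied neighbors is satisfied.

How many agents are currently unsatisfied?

(1,1)O 2/2 ✓
(1,2)O 2/2 ✓
(1,3)O 2/2 ✓
(1,5)X 0/0 ✓
(1,7)X 1/1 ✓
(2,1)O 1/1 ✓
(2,3)O 3/3 ✓
(2,4)O 2/2 ✓
(2,6)X 2/2 ✓
(2,7)X 2/2 ✓
(3,2)O 1/2 ✓
(3,3)O 3/3 ✓
(3,4)O 3/3 ✓
(3,6)X 1/2 ✓
(4,1)O 0/1 ✗
(4,2)X 0/3 ✗
(4,4)O 2/2 ✓
(4,5)O 2/2 ✓
(4,6)O 1/4 ✗
(4,7)X 1/2 ✓
(5,2)O 0/1 ✗
(5,6)X 1/2 ✓
(5,7)X 2/2 ✓
Unsatisfied: (4,1), (4,2), (4,6), (5,2) — 4 in total.

4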